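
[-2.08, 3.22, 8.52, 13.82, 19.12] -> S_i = -2.08 + 5.30*i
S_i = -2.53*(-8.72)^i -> [-2.53, 22.06, -192.38, 1677.53, -14628.05]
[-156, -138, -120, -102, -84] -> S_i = -156 + 18*i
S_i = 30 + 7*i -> [30, 37, 44, 51, 58]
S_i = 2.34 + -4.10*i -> [2.34, -1.76, -5.86, -9.96, -14.06]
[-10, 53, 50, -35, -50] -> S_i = Random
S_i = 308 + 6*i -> [308, 314, 320, 326, 332]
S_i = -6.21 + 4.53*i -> [-6.21, -1.68, 2.85, 7.38, 11.91]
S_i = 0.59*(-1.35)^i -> [0.59, -0.8, 1.08, -1.45, 1.96]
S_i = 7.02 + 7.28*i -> [7.02, 14.3, 21.58, 28.86, 36.14]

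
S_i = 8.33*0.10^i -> [8.33, 0.83, 0.08, 0.01, 0.0]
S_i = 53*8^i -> [53, 424, 3392, 27136, 217088]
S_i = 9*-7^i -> [9, -63, 441, -3087, 21609]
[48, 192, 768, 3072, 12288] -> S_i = 48*4^i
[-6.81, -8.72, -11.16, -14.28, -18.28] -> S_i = -6.81*1.28^i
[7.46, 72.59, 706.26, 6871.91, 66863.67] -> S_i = 7.46*9.73^i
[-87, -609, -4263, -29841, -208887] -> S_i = -87*7^i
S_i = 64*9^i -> [64, 576, 5184, 46656, 419904]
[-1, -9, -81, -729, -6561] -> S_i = -1*9^i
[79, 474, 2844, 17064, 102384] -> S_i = 79*6^i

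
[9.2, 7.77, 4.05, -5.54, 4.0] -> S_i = Random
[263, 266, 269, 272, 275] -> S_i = 263 + 3*i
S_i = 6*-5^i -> [6, -30, 150, -750, 3750]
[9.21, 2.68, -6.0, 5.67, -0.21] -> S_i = Random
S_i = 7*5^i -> [7, 35, 175, 875, 4375]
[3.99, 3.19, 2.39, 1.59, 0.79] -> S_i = 3.99 + -0.80*i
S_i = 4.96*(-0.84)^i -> [4.96, -4.17, 3.5, -2.94, 2.47]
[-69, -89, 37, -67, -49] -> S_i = Random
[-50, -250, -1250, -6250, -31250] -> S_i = -50*5^i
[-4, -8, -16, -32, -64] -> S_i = -4*2^i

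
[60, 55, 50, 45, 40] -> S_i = 60 + -5*i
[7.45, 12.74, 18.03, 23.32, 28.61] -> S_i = 7.45 + 5.29*i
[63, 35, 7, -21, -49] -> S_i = 63 + -28*i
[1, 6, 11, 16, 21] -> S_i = 1 + 5*i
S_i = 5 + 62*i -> [5, 67, 129, 191, 253]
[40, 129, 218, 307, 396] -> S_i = 40 + 89*i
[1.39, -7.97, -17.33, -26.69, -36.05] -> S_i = 1.39 + -9.36*i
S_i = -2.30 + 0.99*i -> [-2.3, -1.31, -0.32, 0.67, 1.66]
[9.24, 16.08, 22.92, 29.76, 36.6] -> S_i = 9.24 + 6.84*i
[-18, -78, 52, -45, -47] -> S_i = Random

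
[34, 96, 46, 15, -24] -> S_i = Random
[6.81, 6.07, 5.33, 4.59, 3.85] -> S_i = 6.81 + -0.74*i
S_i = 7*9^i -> [7, 63, 567, 5103, 45927]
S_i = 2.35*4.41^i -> [2.35, 10.36, 45.7, 201.55, 888.84]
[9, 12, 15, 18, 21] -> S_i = 9 + 3*i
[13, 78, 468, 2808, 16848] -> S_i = 13*6^i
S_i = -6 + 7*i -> [-6, 1, 8, 15, 22]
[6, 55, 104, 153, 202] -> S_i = 6 + 49*i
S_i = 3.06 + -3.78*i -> [3.06, -0.72, -4.5, -8.28, -12.06]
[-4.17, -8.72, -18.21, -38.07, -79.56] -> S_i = -4.17*2.09^i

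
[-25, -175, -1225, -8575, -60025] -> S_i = -25*7^i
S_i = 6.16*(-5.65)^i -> [6.16, -34.8, 196.64, -1111.03, 6277.32]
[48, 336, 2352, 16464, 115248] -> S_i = 48*7^i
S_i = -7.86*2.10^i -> [-7.86, -16.51, -34.66, -72.79, -152.86]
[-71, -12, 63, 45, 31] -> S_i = Random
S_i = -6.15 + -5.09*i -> [-6.15, -11.24, -16.33, -21.42, -26.51]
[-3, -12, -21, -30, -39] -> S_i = -3 + -9*i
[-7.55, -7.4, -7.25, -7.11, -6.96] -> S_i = -7.55*0.98^i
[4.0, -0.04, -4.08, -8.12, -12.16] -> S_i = 4.00 + -4.04*i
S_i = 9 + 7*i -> [9, 16, 23, 30, 37]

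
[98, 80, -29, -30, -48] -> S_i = Random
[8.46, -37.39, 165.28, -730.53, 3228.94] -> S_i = 8.46*(-4.42)^i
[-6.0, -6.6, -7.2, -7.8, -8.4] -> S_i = -6.00 + -0.60*i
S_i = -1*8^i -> [-1, -8, -64, -512, -4096]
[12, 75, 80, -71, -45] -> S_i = Random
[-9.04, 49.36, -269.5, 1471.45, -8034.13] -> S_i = -9.04*(-5.46)^i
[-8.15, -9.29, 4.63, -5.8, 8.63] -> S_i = Random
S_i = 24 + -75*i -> [24, -51, -126, -201, -276]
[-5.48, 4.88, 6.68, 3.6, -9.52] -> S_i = Random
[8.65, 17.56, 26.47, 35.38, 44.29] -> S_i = 8.65 + 8.91*i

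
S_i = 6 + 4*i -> [6, 10, 14, 18, 22]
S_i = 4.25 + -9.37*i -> [4.25, -5.12, -14.49, -23.86, -33.23]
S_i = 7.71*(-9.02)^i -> [7.71, -69.54, 627.29, -5658.14, 51036.46]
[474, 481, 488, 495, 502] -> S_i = 474 + 7*i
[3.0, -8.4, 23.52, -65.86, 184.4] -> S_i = 3.00*(-2.80)^i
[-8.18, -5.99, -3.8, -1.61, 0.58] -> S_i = -8.18 + 2.19*i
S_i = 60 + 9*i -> [60, 69, 78, 87, 96]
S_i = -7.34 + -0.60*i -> [-7.34, -7.94, -8.54, -9.14, -9.74]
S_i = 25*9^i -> [25, 225, 2025, 18225, 164025]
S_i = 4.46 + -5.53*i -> [4.46, -1.07, -6.6, -12.13, -17.66]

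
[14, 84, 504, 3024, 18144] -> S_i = 14*6^i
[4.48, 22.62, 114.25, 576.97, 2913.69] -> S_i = 4.48*5.05^i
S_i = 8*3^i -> [8, 24, 72, 216, 648]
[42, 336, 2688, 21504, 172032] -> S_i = 42*8^i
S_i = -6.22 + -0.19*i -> [-6.22, -6.41, -6.6, -6.79, -6.98]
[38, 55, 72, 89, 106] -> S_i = 38 + 17*i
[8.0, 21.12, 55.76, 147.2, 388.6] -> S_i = 8.00*2.64^i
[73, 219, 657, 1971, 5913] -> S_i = 73*3^i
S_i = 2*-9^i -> [2, -18, 162, -1458, 13122]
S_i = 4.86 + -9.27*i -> [4.86, -4.41, -13.68, -22.95, -32.22]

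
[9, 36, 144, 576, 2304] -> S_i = 9*4^i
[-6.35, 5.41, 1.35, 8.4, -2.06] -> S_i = Random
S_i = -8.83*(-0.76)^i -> [-8.83, 6.71, -5.1, 3.88, -2.95]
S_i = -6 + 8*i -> [-6, 2, 10, 18, 26]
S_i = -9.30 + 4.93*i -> [-9.3, -4.37, 0.56, 5.49, 10.42]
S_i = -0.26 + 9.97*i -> [-0.26, 9.71, 19.68, 29.65, 39.62]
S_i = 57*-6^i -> [57, -342, 2052, -12312, 73872]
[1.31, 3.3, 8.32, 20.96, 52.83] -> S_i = 1.31*2.52^i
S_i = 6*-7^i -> [6, -42, 294, -2058, 14406]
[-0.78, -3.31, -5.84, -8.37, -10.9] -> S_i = -0.78 + -2.53*i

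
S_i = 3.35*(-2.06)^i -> [3.35, -6.9, 14.22, -29.29, 60.33]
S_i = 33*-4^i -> [33, -132, 528, -2112, 8448]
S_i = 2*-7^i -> [2, -14, 98, -686, 4802]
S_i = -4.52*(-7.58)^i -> [-4.52, 34.26, -259.7, 1968.55, -14921.6]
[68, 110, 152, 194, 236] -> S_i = 68 + 42*i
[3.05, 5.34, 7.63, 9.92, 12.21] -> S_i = 3.05 + 2.29*i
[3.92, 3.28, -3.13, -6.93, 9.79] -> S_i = Random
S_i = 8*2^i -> [8, 16, 32, 64, 128]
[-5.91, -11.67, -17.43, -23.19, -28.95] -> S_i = -5.91 + -5.76*i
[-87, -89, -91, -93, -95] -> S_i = -87 + -2*i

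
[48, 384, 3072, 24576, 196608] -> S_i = 48*8^i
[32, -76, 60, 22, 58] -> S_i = Random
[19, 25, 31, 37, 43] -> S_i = 19 + 6*i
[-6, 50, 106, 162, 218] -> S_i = -6 + 56*i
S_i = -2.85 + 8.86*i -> [-2.85, 6.01, 14.87, 23.73, 32.59]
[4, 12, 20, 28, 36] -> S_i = 4 + 8*i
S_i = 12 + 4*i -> [12, 16, 20, 24, 28]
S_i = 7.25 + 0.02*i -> [7.25, 7.27, 7.29, 7.31, 7.33]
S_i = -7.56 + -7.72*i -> [-7.56, -15.28, -23.0, -30.72, -38.44]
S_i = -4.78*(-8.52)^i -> [-4.78, 40.73, -346.98, 2956.29, -25187.57]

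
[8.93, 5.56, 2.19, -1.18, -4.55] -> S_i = 8.93 + -3.37*i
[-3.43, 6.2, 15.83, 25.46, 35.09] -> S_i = -3.43 + 9.63*i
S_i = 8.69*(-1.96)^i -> [8.69, -17.03, 33.38, -65.43, 128.25]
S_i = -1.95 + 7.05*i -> [-1.95, 5.1, 12.15, 19.2, 26.25]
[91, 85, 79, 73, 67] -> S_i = 91 + -6*i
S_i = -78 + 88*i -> [-78, 10, 98, 186, 274]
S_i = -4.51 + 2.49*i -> [-4.51, -2.02, 0.47, 2.96, 5.45]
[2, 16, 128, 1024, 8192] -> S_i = 2*8^i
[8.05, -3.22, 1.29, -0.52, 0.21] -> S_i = 8.05*(-0.40)^i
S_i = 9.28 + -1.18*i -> [9.28, 8.1, 6.92, 5.74, 4.56]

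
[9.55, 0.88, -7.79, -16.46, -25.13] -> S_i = 9.55 + -8.67*i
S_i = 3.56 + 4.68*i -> [3.56, 8.24, 12.92, 17.6, 22.28]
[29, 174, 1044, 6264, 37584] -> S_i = 29*6^i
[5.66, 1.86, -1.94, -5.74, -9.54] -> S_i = 5.66 + -3.80*i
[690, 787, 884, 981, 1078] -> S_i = 690 + 97*i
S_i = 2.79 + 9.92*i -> [2.79, 12.71, 22.63, 32.55, 42.47]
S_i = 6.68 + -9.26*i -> [6.68, -2.58, -11.84, -21.1, -30.36]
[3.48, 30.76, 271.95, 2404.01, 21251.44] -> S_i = 3.48*8.84^i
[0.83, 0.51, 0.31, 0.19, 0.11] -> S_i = 0.83*0.61^i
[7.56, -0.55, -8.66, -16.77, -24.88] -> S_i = 7.56 + -8.11*i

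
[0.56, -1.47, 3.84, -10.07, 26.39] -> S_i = 0.56*(-2.62)^i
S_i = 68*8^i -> [68, 544, 4352, 34816, 278528]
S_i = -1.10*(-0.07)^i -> [-1.1, 0.08, -0.01, 0.0, -0.0]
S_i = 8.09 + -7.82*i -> [8.09, 0.27, -7.55, -15.37, -23.19]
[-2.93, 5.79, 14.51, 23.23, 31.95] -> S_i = -2.93 + 8.72*i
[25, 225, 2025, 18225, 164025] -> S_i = 25*9^i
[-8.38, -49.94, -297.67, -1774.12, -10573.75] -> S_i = -8.38*5.96^i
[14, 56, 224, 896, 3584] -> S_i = 14*4^i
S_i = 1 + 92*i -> [1, 93, 185, 277, 369]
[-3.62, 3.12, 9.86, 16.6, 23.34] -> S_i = -3.62 + 6.74*i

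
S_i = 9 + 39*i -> [9, 48, 87, 126, 165]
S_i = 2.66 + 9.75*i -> [2.66, 12.41, 22.16, 31.91, 41.66]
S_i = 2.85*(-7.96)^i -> [2.85, -22.69, 180.58, -1437.42, 11441.87]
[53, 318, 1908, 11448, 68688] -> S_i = 53*6^i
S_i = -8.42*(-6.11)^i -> [-8.42, 51.45, -314.34, 1920.59, -11734.83]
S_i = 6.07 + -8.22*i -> [6.07, -2.15, -10.37, -18.59, -26.81]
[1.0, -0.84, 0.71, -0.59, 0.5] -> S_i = 1.00*(-0.84)^i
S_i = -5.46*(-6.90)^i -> [-5.46, 37.67, -259.95, 1793.66, -12376.25]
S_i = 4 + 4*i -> [4, 8, 12, 16, 20]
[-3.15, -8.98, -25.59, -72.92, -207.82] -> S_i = -3.15*2.85^i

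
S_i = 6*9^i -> [6, 54, 486, 4374, 39366]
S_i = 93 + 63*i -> [93, 156, 219, 282, 345]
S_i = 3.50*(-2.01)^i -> [3.5, -7.03, 14.14, -28.42, 57.13]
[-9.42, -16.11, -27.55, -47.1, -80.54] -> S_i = -9.42*1.71^i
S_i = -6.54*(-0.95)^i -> [-6.54, 6.21, -5.9, 5.61, -5.33]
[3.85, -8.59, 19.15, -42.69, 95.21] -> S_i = 3.85*(-2.23)^i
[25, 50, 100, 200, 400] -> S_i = 25*2^i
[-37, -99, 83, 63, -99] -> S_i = Random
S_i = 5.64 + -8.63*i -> [5.64, -2.99, -11.62, -20.25, -28.88]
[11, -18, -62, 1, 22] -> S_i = Random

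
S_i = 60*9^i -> [60, 540, 4860, 43740, 393660]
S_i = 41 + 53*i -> [41, 94, 147, 200, 253]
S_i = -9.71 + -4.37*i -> [-9.71, -14.08, -18.45, -22.82, -27.19]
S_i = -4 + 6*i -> [-4, 2, 8, 14, 20]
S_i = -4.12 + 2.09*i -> [-4.12, -2.03, 0.06, 2.15, 4.24]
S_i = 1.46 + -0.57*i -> [1.46, 0.89, 0.32, -0.25, -0.82]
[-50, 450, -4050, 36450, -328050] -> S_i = -50*-9^i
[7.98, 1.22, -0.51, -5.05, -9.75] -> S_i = Random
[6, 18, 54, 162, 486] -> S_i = 6*3^i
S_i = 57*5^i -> [57, 285, 1425, 7125, 35625]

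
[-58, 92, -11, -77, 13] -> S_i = Random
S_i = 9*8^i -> [9, 72, 576, 4608, 36864]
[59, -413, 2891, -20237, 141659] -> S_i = 59*-7^i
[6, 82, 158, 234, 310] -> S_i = 6 + 76*i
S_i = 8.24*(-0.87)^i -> [8.24, -7.17, 6.24, -5.43, 4.72]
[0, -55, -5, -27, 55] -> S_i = Random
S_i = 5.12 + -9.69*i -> [5.12, -4.57, -14.26, -23.95, -33.64]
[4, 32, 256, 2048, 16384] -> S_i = 4*8^i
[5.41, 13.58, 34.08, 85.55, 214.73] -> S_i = 5.41*2.51^i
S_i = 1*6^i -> [1, 6, 36, 216, 1296]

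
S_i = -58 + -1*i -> [-58, -59, -60, -61, -62]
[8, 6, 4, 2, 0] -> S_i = 8 + -2*i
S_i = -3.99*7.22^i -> [-3.99, -28.81, -207.99, -1501.7, -10842.31]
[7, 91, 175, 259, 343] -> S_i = 7 + 84*i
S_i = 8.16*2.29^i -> [8.16, 18.69, 42.79, 97.99, 224.4]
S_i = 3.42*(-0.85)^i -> [3.42, -2.91, 2.47, -2.1, 1.79]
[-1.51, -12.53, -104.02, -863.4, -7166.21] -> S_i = -1.51*8.30^i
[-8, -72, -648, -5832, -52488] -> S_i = -8*9^i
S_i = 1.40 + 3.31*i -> [1.4, 4.71, 8.02, 11.33, 14.64]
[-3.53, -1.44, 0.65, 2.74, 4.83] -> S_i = -3.53 + 2.09*i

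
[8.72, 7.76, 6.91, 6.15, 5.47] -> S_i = 8.72*0.89^i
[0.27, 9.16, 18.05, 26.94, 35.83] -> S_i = 0.27 + 8.89*i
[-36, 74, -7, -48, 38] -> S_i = Random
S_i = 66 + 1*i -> [66, 67, 68, 69, 70]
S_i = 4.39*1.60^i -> [4.39, 7.02, 11.24, 17.98, 28.77]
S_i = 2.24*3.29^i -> [2.24, 7.37, 24.25, 79.77, 262.44]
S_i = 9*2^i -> [9, 18, 36, 72, 144]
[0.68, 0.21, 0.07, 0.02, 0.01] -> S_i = 0.68*0.31^i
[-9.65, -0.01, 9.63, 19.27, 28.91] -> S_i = -9.65 + 9.64*i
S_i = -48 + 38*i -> [-48, -10, 28, 66, 104]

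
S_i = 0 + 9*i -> [0, 9, 18, 27, 36]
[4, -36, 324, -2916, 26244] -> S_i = 4*-9^i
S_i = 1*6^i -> [1, 6, 36, 216, 1296]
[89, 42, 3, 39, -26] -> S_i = Random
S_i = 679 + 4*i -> [679, 683, 687, 691, 695]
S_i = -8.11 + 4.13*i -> [-8.11, -3.98, 0.15, 4.28, 8.41]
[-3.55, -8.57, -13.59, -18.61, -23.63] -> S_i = -3.55 + -5.02*i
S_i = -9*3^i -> [-9, -27, -81, -243, -729]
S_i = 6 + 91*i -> [6, 97, 188, 279, 370]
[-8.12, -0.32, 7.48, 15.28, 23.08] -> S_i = -8.12 + 7.80*i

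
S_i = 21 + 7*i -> [21, 28, 35, 42, 49]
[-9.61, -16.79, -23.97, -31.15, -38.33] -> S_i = -9.61 + -7.18*i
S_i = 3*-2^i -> [3, -6, 12, -24, 48]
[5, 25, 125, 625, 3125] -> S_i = 5*5^i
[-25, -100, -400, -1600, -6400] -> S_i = -25*4^i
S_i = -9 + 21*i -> [-9, 12, 33, 54, 75]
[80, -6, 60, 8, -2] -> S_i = Random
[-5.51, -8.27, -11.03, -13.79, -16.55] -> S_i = -5.51 + -2.76*i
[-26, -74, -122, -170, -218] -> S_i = -26 + -48*i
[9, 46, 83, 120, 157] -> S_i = 9 + 37*i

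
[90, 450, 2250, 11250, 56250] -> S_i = 90*5^i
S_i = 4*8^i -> [4, 32, 256, 2048, 16384]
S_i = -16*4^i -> [-16, -64, -256, -1024, -4096]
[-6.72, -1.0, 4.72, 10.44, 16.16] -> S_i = -6.72 + 5.72*i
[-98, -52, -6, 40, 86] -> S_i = -98 + 46*i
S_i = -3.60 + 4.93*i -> [-3.6, 1.33, 6.26, 11.19, 16.12]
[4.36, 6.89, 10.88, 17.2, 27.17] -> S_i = 4.36*1.58^i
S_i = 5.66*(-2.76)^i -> [5.66, -15.62, 43.12, -119.0, 328.44]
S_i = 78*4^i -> [78, 312, 1248, 4992, 19968]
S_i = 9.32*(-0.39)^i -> [9.32, -3.63, 1.42, -0.55, 0.22]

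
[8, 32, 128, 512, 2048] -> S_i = 8*4^i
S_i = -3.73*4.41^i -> [-3.73, -16.45, -72.54, -319.91, -1410.79]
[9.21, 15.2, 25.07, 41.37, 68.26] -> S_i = 9.21*1.65^i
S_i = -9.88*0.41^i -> [-9.88, -4.05, -1.66, -0.68, -0.28]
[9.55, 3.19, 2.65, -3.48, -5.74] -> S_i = Random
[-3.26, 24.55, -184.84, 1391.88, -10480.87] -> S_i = -3.26*(-7.53)^i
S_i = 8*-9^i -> [8, -72, 648, -5832, 52488]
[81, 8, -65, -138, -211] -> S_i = 81 + -73*i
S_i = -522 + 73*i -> [-522, -449, -376, -303, -230]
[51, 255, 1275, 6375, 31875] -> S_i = 51*5^i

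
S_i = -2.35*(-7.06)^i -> [-2.35, 16.59, -117.13, 826.96, -5838.3]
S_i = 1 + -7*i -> [1, -6, -13, -20, -27]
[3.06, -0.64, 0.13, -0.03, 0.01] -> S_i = 3.06*(-0.21)^i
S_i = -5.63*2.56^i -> [-5.63, -14.41, -36.9, -94.46, -241.81]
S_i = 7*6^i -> [7, 42, 252, 1512, 9072]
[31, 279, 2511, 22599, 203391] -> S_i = 31*9^i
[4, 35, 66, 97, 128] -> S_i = 4 + 31*i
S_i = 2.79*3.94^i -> [2.79, 10.99, 43.31, 170.64, 672.34]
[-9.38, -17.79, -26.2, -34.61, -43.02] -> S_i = -9.38 + -8.41*i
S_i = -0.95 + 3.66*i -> [-0.95, 2.71, 6.37, 10.03, 13.69]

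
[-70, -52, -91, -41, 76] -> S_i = Random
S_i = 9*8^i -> [9, 72, 576, 4608, 36864]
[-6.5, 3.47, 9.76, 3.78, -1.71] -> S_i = Random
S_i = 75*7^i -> [75, 525, 3675, 25725, 180075]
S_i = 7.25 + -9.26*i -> [7.25, -2.01, -11.27, -20.53, -29.79]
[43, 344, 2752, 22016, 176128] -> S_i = 43*8^i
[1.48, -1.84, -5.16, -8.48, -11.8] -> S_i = 1.48 + -3.32*i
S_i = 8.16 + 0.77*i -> [8.16, 8.93, 9.7, 10.47, 11.24]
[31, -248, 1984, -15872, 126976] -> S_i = 31*-8^i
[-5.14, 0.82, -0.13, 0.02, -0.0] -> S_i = -5.14*(-0.16)^i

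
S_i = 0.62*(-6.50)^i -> [0.62, -4.03, 26.2, -170.27, 1106.74]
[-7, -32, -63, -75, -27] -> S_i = Random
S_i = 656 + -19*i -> [656, 637, 618, 599, 580]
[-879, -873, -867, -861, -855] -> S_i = -879 + 6*i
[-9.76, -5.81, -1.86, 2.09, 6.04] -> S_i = -9.76 + 3.95*i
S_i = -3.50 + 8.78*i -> [-3.5, 5.28, 14.06, 22.84, 31.62]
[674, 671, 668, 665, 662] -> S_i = 674 + -3*i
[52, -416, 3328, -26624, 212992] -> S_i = 52*-8^i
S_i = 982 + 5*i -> [982, 987, 992, 997, 1002]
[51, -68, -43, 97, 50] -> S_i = Random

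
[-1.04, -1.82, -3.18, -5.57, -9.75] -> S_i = -1.04*1.75^i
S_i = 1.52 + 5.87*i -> [1.52, 7.39, 13.26, 19.13, 25.0]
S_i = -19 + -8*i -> [-19, -27, -35, -43, -51]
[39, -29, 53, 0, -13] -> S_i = Random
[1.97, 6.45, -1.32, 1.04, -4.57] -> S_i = Random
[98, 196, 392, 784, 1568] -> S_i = 98*2^i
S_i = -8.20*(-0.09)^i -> [-8.2, 0.74, -0.07, 0.01, -0.0]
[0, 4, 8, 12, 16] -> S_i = 0 + 4*i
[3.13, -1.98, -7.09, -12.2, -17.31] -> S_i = 3.13 + -5.11*i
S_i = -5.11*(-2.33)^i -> [-5.11, 11.91, -27.74, 64.64, -150.61]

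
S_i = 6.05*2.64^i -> [6.05, 15.97, 42.17, 111.32, 293.88]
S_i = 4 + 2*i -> [4, 6, 8, 10, 12]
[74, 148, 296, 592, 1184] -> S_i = 74*2^i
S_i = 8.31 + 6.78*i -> [8.31, 15.09, 21.87, 28.65, 35.43]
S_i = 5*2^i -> [5, 10, 20, 40, 80]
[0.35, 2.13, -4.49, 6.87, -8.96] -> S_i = Random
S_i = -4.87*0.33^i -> [-4.87, -1.61, -0.53, -0.18, -0.06]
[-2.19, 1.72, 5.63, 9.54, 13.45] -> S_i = -2.19 + 3.91*i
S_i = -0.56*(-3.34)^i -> [-0.56, 1.87, -6.25, 20.87, -69.69]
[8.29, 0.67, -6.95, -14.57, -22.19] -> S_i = 8.29 + -7.62*i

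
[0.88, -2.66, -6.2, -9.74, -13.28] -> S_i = 0.88 + -3.54*i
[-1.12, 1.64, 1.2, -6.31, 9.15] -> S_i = Random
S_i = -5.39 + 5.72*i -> [-5.39, 0.33, 6.05, 11.77, 17.49]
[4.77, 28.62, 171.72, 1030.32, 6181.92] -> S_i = 4.77*6.00^i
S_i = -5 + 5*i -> [-5, 0, 5, 10, 15]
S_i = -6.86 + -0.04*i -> [-6.86, -6.9, -6.94, -6.98, -7.02]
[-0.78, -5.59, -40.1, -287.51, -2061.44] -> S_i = -0.78*7.17^i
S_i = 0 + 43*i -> [0, 43, 86, 129, 172]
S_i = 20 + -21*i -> [20, -1, -22, -43, -64]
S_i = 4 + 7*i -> [4, 11, 18, 25, 32]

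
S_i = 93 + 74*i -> [93, 167, 241, 315, 389]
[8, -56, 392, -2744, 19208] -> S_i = 8*-7^i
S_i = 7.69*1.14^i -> [7.69, 8.77, 9.99, 11.39, 12.99]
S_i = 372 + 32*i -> [372, 404, 436, 468, 500]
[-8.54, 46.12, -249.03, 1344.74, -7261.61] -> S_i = -8.54*(-5.40)^i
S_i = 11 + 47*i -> [11, 58, 105, 152, 199]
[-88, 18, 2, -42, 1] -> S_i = Random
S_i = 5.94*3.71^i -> [5.94, 22.04, 81.76, 303.32, 1125.34]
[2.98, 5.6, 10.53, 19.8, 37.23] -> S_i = 2.98*1.88^i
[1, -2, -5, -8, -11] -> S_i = 1 + -3*i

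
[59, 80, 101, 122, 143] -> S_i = 59 + 21*i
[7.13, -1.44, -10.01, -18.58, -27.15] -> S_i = 7.13 + -8.57*i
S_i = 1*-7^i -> [1, -7, 49, -343, 2401]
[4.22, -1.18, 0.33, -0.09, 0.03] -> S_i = 4.22*(-0.28)^i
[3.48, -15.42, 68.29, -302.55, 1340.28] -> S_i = 3.48*(-4.43)^i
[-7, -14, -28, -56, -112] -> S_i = -7*2^i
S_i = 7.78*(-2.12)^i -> [7.78, -16.49, 34.97, -74.13, 157.15]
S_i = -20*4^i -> [-20, -80, -320, -1280, -5120]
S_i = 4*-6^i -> [4, -24, 144, -864, 5184]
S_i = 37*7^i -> [37, 259, 1813, 12691, 88837]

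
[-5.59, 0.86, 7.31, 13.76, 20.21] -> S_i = -5.59 + 6.45*i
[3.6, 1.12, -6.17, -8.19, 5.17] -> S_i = Random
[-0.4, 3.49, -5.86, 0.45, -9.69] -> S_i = Random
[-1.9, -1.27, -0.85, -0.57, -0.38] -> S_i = -1.90*0.67^i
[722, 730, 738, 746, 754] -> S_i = 722 + 8*i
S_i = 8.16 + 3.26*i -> [8.16, 11.42, 14.68, 17.94, 21.2]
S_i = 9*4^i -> [9, 36, 144, 576, 2304]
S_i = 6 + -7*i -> [6, -1, -8, -15, -22]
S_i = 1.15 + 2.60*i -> [1.15, 3.75, 6.35, 8.95, 11.55]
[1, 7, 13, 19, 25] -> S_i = 1 + 6*i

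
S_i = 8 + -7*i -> [8, 1, -6, -13, -20]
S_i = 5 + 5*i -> [5, 10, 15, 20, 25]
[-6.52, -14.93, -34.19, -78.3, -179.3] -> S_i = -6.52*2.29^i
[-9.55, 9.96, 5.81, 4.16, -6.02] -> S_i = Random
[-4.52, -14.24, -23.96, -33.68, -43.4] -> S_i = -4.52 + -9.72*i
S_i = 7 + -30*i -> [7, -23, -53, -83, -113]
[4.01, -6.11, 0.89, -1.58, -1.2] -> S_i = Random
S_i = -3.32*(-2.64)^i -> [-3.32, 8.76, -23.14, 61.09, -161.27]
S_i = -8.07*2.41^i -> [-8.07, -19.45, -46.87, -112.96, -272.23]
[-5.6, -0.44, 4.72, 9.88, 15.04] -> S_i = -5.60 + 5.16*i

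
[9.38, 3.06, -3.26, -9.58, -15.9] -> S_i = 9.38 + -6.32*i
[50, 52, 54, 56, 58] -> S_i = 50 + 2*i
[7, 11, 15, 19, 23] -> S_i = 7 + 4*i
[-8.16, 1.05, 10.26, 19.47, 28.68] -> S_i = -8.16 + 9.21*i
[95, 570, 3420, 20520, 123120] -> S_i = 95*6^i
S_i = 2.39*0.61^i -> [2.39, 1.46, 0.89, 0.54, 0.33]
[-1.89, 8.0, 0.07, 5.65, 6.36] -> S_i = Random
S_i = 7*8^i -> [7, 56, 448, 3584, 28672]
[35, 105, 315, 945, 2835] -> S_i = 35*3^i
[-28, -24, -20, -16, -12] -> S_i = -28 + 4*i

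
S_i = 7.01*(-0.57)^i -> [7.01, -4.0, 2.28, -1.3, 0.74]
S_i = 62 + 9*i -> [62, 71, 80, 89, 98]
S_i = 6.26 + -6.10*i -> [6.26, 0.16, -5.94, -12.04, -18.14]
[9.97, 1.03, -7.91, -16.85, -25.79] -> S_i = 9.97 + -8.94*i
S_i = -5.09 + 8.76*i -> [-5.09, 3.67, 12.43, 21.19, 29.95]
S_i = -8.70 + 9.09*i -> [-8.7, 0.39, 9.48, 18.57, 27.66]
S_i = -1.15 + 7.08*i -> [-1.15, 5.93, 13.01, 20.09, 27.17]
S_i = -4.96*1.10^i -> [-4.96, -5.46, -6.0, -6.6, -7.26]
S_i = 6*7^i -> [6, 42, 294, 2058, 14406]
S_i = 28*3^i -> [28, 84, 252, 756, 2268]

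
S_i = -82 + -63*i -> [-82, -145, -208, -271, -334]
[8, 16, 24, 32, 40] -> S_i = 8 + 8*i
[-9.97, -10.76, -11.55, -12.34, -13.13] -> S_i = -9.97 + -0.79*i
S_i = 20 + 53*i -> [20, 73, 126, 179, 232]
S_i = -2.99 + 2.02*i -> [-2.99, -0.97, 1.05, 3.07, 5.09]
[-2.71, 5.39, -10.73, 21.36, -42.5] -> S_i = -2.71*(-1.99)^i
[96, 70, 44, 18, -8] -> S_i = 96 + -26*i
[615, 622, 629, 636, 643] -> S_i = 615 + 7*i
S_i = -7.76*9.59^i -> [-7.76, -74.42, -713.67, -6844.12, -65635.1]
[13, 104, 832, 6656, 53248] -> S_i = 13*8^i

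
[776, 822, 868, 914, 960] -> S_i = 776 + 46*i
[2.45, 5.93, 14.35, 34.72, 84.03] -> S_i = 2.45*2.42^i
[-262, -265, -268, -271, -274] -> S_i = -262 + -3*i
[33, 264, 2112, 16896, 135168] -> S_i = 33*8^i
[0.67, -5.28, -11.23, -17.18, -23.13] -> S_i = 0.67 + -5.95*i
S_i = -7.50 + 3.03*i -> [-7.5, -4.47, -1.44, 1.59, 4.62]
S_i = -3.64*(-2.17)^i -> [-3.64, 7.9, -17.14, 37.19, -80.71]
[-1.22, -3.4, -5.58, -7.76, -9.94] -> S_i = -1.22 + -2.18*i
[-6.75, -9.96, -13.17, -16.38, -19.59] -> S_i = -6.75 + -3.21*i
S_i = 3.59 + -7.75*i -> [3.59, -4.16, -11.91, -19.66, -27.41]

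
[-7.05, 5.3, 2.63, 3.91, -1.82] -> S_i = Random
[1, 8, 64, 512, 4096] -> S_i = 1*8^i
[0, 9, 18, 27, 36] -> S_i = 0 + 9*i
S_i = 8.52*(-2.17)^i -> [8.52, -18.49, 40.12, -87.06, 188.92]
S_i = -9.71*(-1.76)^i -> [-9.71, 17.09, -30.08, 52.94, -93.17]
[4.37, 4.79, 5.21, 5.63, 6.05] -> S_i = 4.37 + 0.42*i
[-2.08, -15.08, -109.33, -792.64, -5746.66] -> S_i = -2.08*7.25^i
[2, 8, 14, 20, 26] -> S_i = 2 + 6*i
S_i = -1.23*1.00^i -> [-1.23, -1.23, -1.23, -1.23, -1.23]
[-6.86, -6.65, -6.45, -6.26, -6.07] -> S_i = -6.86*0.97^i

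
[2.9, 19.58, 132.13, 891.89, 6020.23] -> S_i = 2.90*6.75^i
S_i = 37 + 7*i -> [37, 44, 51, 58, 65]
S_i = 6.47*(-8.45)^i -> [6.47, -54.67, 461.97, -3903.68, 32986.11]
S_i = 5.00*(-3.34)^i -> [5.0, -16.7, 55.78, -186.3, 622.24]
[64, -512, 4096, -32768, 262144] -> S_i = 64*-8^i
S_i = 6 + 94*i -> [6, 100, 194, 288, 382]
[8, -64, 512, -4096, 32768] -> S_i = 8*-8^i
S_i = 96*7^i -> [96, 672, 4704, 32928, 230496]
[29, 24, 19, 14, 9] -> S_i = 29 + -5*i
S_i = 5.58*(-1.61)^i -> [5.58, -8.98, 14.46, -23.29, 37.49]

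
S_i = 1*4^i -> [1, 4, 16, 64, 256]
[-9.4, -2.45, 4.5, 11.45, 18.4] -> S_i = -9.40 + 6.95*i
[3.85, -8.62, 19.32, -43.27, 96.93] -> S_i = 3.85*(-2.24)^i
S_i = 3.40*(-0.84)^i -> [3.4, -2.86, 2.4, -2.02, 1.69]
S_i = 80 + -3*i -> [80, 77, 74, 71, 68]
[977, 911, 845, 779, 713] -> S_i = 977 + -66*i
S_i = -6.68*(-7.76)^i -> [-6.68, 51.84, -402.25, 3121.49, -24222.74]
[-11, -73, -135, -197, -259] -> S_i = -11 + -62*i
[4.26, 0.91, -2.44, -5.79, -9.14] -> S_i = 4.26 + -3.35*i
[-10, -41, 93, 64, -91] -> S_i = Random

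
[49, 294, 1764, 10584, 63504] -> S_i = 49*6^i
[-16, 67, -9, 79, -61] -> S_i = Random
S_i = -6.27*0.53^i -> [-6.27, -3.32, -1.76, -0.93, -0.49]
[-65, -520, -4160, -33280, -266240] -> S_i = -65*8^i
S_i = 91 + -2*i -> [91, 89, 87, 85, 83]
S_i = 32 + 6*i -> [32, 38, 44, 50, 56]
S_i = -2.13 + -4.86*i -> [-2.13, -6.99, -11.85, -16.71, -21.57]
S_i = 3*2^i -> [3, 6, 12, 24, 48]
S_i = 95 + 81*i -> [95, 176, 257, 338, 419]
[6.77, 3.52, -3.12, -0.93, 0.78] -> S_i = Random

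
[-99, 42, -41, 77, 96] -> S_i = Random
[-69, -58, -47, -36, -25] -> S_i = -69 + 11*i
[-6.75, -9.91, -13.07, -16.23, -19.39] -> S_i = -6.75 + -3.16*i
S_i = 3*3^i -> [3, 9, 27, 81, 243]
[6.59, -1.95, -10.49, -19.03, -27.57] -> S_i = 6.59 + -8.54*i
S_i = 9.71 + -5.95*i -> [9.71, 3.76, -2.19, -8.14, -14.09]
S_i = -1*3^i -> [-1, -3, -9, -27, -81]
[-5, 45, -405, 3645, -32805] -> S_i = -5*-9^i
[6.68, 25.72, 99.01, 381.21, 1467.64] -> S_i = 6.68*3.85^i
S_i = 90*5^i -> [90, 450, 2250, 11250, 56250]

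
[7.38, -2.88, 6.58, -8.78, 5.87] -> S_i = Random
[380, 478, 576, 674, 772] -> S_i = 380 + 98*i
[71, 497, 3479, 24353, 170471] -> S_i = 71*7^i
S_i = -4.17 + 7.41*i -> [-4.17, 3.24, 10.65, 18.06, 25.47]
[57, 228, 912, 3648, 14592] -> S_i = 57*4^i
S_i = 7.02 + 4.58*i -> [7.02, 11.6, 16.18, 20.76, 25.34]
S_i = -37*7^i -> [-37, -259, -1813, -12691, -88837]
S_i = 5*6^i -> [5, 30, 180, 1080, 6480]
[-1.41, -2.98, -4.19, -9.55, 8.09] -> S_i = Random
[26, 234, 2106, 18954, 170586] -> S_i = 26*9^i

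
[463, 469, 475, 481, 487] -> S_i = 463 + 6*i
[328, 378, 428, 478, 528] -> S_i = 328 + 50*i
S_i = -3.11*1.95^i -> [-3.11, -6.06, -11.83, -23.06, -44.97]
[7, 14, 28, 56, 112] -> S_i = 7*2^i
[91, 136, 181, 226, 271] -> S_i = 91 + 45*i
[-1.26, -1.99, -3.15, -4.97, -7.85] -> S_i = -1.26*1.58^i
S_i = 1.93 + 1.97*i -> [1.93, 3.9, 5.87, 7.84, 9.81]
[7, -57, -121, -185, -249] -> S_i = 7 + -64*i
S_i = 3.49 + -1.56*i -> [3.49, 1.93, 0.37, -1.19, -2.75]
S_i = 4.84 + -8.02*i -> [4.84, -3.18, -11.2, -19.22, -27.24]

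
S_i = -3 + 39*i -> [-3, 36, 75, 114, 153]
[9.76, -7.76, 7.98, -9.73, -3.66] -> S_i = Random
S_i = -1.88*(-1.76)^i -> [-1.88, 3.31, -5.82, 10.25, -18.04]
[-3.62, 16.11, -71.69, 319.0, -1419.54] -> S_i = -3.62*(-4.45)^i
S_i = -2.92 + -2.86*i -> [-2.92, -5.78, -8.64, -11.5, -14.36]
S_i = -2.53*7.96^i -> [-2.53, -20.14, -160.3, -1276.03, -10157.17]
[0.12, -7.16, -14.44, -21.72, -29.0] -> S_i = 0.12 + -7.28*i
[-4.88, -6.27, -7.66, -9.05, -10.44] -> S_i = -4.88 + -1.39*i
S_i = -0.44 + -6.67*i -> [-0.44, -7.11, -13.78, -20.45, -27.12]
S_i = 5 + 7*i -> [5, 12, 19, 26, 33]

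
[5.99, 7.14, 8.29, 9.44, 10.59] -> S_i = 5.99 + 1.15*i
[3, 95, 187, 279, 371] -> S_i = 3 + 92*i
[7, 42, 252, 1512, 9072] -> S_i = 7*6^i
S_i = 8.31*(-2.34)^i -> [8.31, -19.45, 45.5, -106.48, 249.15]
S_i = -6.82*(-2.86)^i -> [-6.82, 19.51, -55.78, 159.54, -456.3]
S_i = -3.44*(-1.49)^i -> [-3.44, 5.13, -7.64, 11.38, -16.96]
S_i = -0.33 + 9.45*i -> [-0.33, 9.12, 18.57, 28.02, 37.47]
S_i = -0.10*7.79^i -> [-0.1, -0.78, -6.07, -47.27, -368.26]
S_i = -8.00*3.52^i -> [-8.0, -28.16, -99.12, -348.91, -1228.18]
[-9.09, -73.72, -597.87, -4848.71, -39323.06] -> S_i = -9.09*8.11^i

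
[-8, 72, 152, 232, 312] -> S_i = -8 + 80*i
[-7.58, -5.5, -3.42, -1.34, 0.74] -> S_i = -7.58 + 2.08*i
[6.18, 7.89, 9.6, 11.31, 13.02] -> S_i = 6.18 + 1.71*i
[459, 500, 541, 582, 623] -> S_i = 459 + 41*i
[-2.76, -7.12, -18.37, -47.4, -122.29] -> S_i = -2.76*2.58^i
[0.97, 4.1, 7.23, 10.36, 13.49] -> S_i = 0.97 + 3.13*i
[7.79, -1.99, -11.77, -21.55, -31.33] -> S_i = 7.79 + -9.78*i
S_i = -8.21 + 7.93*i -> [-8.21, -0.28, 7.65, 15.58, 23.51]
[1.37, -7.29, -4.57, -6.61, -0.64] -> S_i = Random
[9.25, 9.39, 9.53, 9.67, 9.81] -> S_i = 9.25 + 0.14*i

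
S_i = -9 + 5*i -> [-9, -4, 1, 6, 11]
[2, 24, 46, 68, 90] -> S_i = 2 + 22*i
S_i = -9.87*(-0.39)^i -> [-9.87, 3.85, -1.5, 0.59, -0.23]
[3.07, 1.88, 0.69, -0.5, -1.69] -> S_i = 3.07 + -1.19*i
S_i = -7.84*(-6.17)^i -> [-7.84, 48.37, -298.46, 1841.5, -11362.05]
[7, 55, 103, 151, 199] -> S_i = 7 + 48*i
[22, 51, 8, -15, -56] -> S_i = Random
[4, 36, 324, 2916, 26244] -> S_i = 4*9^i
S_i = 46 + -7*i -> [46, 39, 32, 25, 18]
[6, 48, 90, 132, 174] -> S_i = 6 + 42*i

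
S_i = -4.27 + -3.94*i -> [-4.27, -8.21, -12.15, -16.09, -20.03]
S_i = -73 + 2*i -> [-73, -71, -69, -67, -65]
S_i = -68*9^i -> [-68, -612, -5508, -49572, -446148]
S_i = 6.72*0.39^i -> [6.72, 2.62, 1.02, 0.4, 0.16]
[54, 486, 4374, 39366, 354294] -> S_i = 54*9^i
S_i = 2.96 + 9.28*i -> [2.96, 12.24, 21.52, 30.8, 40.08]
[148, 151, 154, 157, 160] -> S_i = 148 + 3*i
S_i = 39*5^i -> [39, 195, 975, 4875, 24375]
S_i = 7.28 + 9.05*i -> [7.28, 16.33, 25.38, 34.43, 43.48]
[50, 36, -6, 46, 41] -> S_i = Random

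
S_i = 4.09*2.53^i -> [4.09, 10.35, 26.18, 66.23, 167.57]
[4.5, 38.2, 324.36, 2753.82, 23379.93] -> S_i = 4.50*8.49^i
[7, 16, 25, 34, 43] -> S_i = 7 + 9*i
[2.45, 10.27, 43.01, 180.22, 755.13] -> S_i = 2.45*4.19^i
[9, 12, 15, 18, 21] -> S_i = 9 + 3*i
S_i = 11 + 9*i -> [11, 20, 29, 38, 47]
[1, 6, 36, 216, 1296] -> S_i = 1*6^i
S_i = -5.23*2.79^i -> [-5.23, -14.59, -40.71, -113.58, -316.9]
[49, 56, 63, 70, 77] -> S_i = 49 + 7*i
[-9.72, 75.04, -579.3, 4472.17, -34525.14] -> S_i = -9.72*(-7.72)^i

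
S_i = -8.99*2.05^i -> [-8.99, -18.43, -37.78, -77.45, -158.77]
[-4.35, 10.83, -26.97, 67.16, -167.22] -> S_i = -4.35*(-2.49)^i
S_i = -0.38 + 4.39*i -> [-0.38, 4.01, 8.4, 12.79, 17.18]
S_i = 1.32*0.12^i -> [1.32, 0.16, 0.02, 0.0, 0.0]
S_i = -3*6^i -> [-3, -18, -108, -648, -3888]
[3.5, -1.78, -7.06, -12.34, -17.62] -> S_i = 3.50 + -5.28*i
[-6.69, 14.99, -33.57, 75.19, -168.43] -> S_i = -6.69*(-2.24)^i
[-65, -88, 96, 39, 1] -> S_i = Random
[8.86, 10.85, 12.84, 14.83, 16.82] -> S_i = 8.86 + 1.99*i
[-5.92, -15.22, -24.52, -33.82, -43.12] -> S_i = -5.92 + -9.30*i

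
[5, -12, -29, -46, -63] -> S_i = 5 + -17*i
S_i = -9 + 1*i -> [-9, -8, -7, -6, -5]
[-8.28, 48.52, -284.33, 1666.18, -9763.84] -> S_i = -8.28*(-5.86)^i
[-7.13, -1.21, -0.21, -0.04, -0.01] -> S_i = -7.13*0.17^i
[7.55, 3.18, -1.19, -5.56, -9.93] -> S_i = 7.55 + -4.37*i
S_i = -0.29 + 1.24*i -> [-0.29, 0.95, 2.19, 3.43, 4.67]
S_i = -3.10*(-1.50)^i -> [-3.1, 4.65, -6.98, 10.46, -15.69]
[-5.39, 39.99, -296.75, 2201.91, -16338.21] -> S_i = -5.39*(-7.42)^i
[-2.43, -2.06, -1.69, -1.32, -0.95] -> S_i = -2.43 + 0.37*i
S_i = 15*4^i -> [15, 60, 240, 960, 3840]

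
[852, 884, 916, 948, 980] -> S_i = 852 + 32*i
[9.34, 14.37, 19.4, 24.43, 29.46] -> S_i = 9.34 + 5.03*i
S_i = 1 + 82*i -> [1, 83, 165, 247, 329]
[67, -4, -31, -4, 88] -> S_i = Random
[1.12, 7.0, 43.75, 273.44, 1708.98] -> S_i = 1.12*6.25^i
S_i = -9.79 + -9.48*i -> [-9.79, -19.27, -28.75, -38.23, -47.71]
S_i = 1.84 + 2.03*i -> [1.84, 3.87, 5.9, 7.93, 9.96]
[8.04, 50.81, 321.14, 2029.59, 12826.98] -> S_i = 8.04*6.32^i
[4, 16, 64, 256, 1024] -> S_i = 4*4^i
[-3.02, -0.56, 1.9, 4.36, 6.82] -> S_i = -3.02 + 2.46*i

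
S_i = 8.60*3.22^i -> [8.6, 27.69, 89.17, 287.12, 924.53]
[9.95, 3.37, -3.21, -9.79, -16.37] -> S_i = 9.95 + -6.58*i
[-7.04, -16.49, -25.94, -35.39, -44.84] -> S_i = -7.04 + -9.45*i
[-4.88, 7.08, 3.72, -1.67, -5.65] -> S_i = Random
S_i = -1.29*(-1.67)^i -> [-1.29, 2.15, -3.6, 6.01, -10.03]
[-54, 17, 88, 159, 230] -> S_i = -54 + 71*i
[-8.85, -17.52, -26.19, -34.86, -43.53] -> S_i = -8.85 + -8.67*i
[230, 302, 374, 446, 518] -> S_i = 230 + 72*i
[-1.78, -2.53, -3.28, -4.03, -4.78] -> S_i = -1.78 + -0.75*i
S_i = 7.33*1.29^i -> [7.33, 9.46, 12.2, 15.74, 20.3]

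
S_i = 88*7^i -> [88, 616, 4312, 30184, 211288]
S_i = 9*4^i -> [9, 36, 144, 576, 2304]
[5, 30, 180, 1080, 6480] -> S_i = 5*6^i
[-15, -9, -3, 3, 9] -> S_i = -15 + 6*i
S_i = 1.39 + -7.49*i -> [1.39, -6.1, -13.59, -21.08, -28.57]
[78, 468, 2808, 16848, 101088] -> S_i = 78*6^i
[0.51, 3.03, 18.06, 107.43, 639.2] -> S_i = 0.51*5.95^i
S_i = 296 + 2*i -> [296, 298, 300, 302, 304]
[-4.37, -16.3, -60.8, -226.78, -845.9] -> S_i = -4.37*3.73^i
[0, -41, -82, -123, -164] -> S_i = 0 + -41*i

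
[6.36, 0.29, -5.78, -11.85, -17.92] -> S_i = 6.36 + -6.07*i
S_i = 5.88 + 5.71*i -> [5.88, 11.59, 17.3, 23.01, 28.72]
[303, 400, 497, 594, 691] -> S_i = 303 + 97*i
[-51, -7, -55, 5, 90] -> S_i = Random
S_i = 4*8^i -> [4, 32, 256, 2048, 16384]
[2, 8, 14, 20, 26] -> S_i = 2 + 6*i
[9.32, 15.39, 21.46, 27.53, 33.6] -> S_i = 9.32 + 6.07*i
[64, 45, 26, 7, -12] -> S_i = 64 + -19*i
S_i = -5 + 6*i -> [-5, 1, 7, 13, 19]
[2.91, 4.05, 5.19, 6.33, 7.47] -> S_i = 2.91 + 1.14*i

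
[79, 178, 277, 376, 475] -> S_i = 79 + 99*i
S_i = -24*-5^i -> [-24, 120, -600, 3000, -15000]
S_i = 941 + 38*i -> [941, 979, 1017, 1055, 1093]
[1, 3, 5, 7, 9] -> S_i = 1 + 2*i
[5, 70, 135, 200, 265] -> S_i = 5 + 65*i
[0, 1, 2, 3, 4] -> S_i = 0 + 1*i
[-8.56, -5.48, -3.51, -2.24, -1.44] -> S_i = -8.56*0.64^i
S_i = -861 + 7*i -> [-861, -854, -847, -840, -833]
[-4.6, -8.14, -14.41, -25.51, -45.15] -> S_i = -4.60*1.77^i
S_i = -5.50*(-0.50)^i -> [-5.5, 2.75, -1.38, 0.69, -0.34]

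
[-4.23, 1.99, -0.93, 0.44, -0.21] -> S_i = -4.23*(-0.47)^i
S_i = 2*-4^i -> [2, -8, 32, -128, 512]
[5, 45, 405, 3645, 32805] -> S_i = 5*9^i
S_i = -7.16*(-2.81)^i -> [-7.16, 20.12, -56.54, 158.87, -446.41]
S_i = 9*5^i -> [9, 45, 225, 1125, 5625]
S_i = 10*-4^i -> [10, -40, 160, -640, 2560]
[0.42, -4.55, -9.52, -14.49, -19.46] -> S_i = 0.42 + -4.97*i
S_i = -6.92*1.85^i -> [-6.92, -12.8, -23.68, -43.81, -81.06]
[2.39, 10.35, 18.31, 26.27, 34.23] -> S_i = 2.39 + 7.96*i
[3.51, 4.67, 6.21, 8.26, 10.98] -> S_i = 3.51*1.33^i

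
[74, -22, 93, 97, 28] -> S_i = Random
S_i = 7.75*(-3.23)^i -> [7.75, -25.03, 80.85, -261.16, 843.55]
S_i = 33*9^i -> [33, 297, 2673, 24057, 216513]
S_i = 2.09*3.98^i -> [2.09, 8.32, 33.11, 131.76, 524.42]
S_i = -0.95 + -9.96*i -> [-0.95, -10.91, -20.87, -30.83, -40.79]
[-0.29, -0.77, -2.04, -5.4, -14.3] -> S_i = -0.29*2.65^i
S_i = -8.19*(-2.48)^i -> [-8.19, 20.31, -50.37, 124.92, -309.81]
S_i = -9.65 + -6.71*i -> [-9.65, -16.36, -23.07, -29.78, -36.49]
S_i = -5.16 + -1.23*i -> [-5.16, -6.39, -7.62, -8.85, -10.08]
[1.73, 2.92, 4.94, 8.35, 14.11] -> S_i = 1.73*1.69^i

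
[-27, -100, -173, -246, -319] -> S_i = -27 + -73*i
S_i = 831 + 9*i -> [831, 840, 849, 858, 867]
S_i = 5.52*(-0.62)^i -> [5.52, -3.42, 2.12, -1.32, 0.82]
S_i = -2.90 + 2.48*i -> [-2.9, -0.42, 2.06, 4.54, 7.02]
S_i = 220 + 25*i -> [220, 245, 270, 295, 320]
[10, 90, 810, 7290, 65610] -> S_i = 10*9^i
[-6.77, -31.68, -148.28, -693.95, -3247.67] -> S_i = -6.77*4.68^i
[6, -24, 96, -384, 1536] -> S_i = 6*-4^i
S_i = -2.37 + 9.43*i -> [-2.37, 7.06, 16.49, 25.92, 35.35]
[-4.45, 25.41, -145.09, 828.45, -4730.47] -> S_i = -4.45*(-5.71)^i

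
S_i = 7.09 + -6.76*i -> [7.09, 0.33, -6.43, -13.19, -19.95]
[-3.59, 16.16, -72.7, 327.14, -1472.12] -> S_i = -3.59*(-4.50)^i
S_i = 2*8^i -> [2, 16, 128, 1024, 8192]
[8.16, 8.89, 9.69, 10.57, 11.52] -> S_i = 8.16*1.09^i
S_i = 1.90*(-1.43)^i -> [1.9, -2.72, 3.89, -5.56, 7.95]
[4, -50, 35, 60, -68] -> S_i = Random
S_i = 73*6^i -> [73, 438, 2628, 15768, 94608]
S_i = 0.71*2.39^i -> [0.71, 1.7, 4.06, 9.69, 23.17]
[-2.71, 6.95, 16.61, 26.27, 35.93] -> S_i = -2.71 + 9.66*i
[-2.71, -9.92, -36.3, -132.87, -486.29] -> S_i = -2.71*3.66^i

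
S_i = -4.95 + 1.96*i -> [-4.95, -2.99, -1.03, 0.93, 2.89]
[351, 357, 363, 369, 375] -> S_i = 351 + 6*i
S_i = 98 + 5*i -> [98, 103, 108, 113, 118]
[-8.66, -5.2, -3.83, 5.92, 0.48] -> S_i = Random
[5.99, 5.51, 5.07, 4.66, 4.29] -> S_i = 5.99*0.92^i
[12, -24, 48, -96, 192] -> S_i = 12*-2^i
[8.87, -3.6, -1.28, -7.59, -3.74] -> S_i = Random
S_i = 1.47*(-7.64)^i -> [1.47, -11.23, 85.8, -655.54, 5008.31]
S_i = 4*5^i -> [4, 20, 100, 500, 2500]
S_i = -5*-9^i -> [-5, 45, -405, 3645, -32805]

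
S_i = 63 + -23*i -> [63, 40, 17, -6, -29]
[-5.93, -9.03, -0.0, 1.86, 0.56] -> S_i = Random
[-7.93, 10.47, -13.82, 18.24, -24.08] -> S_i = -7.93*(-1.32)^i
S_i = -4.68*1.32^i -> [-4.68, -6.18, -8.15, -10.76, -14.21]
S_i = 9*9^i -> [9, 81, 729, 6561, 59049]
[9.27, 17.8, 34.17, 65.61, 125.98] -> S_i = 9.27*1.92^i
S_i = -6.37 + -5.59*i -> [-6.37, -11.96, -17.55, -23.14, -28.73]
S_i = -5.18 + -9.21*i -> [-5.18, -14.39, -23.6, -32.81, -42.02]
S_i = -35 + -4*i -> [-35, -39, -43, -47, -51]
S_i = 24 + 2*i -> [24, 26, 28, 30, 32]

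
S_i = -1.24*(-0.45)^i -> [-1.24, 0.56, -0.25, 0.11, -0.05]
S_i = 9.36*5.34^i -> [9.36, 49.98, 266.91, 1425.28, 7610.99]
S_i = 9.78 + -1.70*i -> [9.78, 8.08, 6.38, 4.68, 2.98]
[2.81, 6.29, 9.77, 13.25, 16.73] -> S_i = 2.81 + 3.48*i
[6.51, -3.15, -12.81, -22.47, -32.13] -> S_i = 6.51 + -9.66*i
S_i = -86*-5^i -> [-86, 430, -2150, 10750, -53750]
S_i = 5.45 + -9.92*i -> [5.45, -4.47, -14.39, -24.31, -34.23]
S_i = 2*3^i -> [2, 6, 18, 54, 162]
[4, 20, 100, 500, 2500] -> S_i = 4*5^i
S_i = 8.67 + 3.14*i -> [8.67, 11.81, 14.95, 18.09, 21.23]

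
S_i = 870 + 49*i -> [870, 919, 968, 1017, 1066]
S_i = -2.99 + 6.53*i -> [-2.99, 3.54, 10.07, 16.6, 23.13]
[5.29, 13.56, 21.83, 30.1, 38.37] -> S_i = 5.29 + 8.27*i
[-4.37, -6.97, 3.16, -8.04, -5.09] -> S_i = Random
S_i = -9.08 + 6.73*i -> [-9.08, -2.35, 4.38, 11.11, 17.84]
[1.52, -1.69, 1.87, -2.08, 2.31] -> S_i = 1.52*(-1.11)^i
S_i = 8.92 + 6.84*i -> [8.92, 15.76, 22.6, 29.44, 36.28]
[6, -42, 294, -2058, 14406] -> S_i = 6*-7^i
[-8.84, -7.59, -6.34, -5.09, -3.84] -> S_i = -8.84 + 1.25*i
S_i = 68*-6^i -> [68, -408, 2448, -14688, 88128]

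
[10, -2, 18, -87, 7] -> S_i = Random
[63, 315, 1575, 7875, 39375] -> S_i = 63*5^i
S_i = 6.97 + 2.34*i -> [6.97, 9.31, 11.65, 13.99, 16.33]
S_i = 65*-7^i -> [65, -455, 3185, -22295, 156065]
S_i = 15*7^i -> [15, 105, 735, 5145, 36015]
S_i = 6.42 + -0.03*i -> [6.42, 6.39, 6.36, 6.33, 6.3]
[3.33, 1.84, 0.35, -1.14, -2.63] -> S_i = 3.33 + -1.49*i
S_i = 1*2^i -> [1, 2, 4, 8, 16]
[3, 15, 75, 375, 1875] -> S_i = 3*5^i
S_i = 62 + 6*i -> [62, 68, 74, 80, 86]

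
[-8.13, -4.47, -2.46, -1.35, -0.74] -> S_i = -8.13*0.55^i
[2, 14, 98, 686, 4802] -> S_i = 2*7^i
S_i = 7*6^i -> [7, 42, 252, 1512, 9072]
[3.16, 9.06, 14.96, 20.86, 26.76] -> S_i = 3.16 + 5.90*i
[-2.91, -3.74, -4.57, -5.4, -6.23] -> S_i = -2.91 + -0.83*i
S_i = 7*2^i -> [7, 14, 28, 56, 112]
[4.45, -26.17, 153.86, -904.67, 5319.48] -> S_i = 4.45*(-5.88)^i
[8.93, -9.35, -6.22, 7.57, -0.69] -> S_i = Random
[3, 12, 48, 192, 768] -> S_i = 3*4^i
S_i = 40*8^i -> [40, 320, 2560, 20480, 163840]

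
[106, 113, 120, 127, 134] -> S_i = 106 + 7*i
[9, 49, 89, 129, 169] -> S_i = 9 + 40*i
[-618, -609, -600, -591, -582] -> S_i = -618 + 9*i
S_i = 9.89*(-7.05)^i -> [9.89, -69.72, 491.56, -3465.48, 24431.65]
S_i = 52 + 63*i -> [52, 115, 178, 241, 304]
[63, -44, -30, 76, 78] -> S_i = Random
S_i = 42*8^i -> [42, 336, 2688, 21504, 172032]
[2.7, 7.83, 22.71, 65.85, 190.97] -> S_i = 2.70*2.90^i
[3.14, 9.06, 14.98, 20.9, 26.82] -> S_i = 3.14 + 5.92*i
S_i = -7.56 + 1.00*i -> [-7.56, -6.56, -5.56, -4.56, -3.56]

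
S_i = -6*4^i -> [-6, -24, -96, -384, -1536]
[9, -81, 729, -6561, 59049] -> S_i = 9*-9^i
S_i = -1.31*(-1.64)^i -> [-1.31, 2.15, -3.52, 5.78, -9.48]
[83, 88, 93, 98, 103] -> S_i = 83 + 5*i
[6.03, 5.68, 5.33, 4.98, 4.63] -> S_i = 6.03 + -0.35*i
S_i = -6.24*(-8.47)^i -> [-6.24, 52.85, -447.66, 3791.71, -32115.76]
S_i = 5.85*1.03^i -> [5.85, 6.03, 6.21, 6.39, 6.58]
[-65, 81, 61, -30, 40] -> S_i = Random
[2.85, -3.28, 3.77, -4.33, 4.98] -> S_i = 2.85*(-1.15)^i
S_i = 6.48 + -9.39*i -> [6.48, -2.91, -12.3, -21.69, -31.08]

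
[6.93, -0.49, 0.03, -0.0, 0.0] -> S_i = 6.93*(-0.07)^i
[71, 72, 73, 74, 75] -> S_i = 71 + 1*i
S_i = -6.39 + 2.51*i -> [-6.39, -3.88, -1.37, 1.14, 3.65]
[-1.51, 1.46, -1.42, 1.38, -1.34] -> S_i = -1.51*(-0.97)^i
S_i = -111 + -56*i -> [-111, -167, -223, -279, -335]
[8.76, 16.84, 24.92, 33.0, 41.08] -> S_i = 8.76 + 8.08*i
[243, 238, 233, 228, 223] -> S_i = 243 + -5*i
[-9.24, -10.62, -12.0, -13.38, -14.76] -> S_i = -9.24 + -1.38*i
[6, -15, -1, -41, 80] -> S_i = Random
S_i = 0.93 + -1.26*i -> [0.93, -0.33, -1.59, -2.85, -4.11]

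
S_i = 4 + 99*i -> [4, 103, 202, 301, 400]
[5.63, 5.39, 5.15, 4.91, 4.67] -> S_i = 5.63 + -0.24*i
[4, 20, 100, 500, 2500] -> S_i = 4*5^i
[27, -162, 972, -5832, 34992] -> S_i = 27*-6^i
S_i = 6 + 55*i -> [6, 61, 116, 171, 226]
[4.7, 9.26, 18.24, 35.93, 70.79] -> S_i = 4.70*1.97^i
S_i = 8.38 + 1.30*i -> [8.38, 9.68, 10.98, 12.28, 13.58]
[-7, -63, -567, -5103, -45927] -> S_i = -7*9^i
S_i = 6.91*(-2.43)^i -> [6.91, -16.79, 40.8, -99.15, 240.94]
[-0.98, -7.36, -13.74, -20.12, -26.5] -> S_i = -0.98 + -6.38*i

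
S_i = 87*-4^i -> [87, -348, 1392, -5568, 22272]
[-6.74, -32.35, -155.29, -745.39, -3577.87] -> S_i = -6.74*4.80^i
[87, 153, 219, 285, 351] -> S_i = 87 + 66*i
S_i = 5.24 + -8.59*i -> [5.24, -3.35, -11.94, -20.53, -29.12]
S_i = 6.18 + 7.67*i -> [6.18, 13.85, 21.52, 29.19, 36.86]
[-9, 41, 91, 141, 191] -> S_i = -9 + 50*i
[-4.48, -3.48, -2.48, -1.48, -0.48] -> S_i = -4.48 + 1.00*i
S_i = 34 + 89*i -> [34, 123, 212, 301, 390]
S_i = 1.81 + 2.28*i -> [1.81, 4.09, 6.37, 8.65, 10.93]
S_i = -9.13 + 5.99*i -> [-9.13, -3.14, 2.85, 8.84, 14.83]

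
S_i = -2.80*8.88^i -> [-2.8, -24.86, -220.79, -1960.64, -17410.45]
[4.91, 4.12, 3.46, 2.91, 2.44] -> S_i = 4.91*0.84^i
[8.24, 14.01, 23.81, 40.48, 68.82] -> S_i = 8.24*1.70^i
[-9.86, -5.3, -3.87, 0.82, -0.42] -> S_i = Random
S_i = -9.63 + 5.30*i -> [-9.63, -4.33, 0.97, 6.27, 11.57]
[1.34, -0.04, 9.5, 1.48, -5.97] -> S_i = Random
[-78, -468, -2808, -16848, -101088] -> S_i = -78*6^i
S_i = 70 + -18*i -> [70, 52, 34, 16, -2]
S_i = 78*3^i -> [78, 234, 702, 2106, 6318]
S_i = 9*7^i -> [9, 63, 441, 3087, 21609]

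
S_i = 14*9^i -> [14, 126, 1134, 10206, 91854]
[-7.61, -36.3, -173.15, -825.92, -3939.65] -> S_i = -7.61*4.77^i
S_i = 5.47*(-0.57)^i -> [5.47, -3.12, 1.78, -1.01, 0.58]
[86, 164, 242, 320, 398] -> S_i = 86 + 78*i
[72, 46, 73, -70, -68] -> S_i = Random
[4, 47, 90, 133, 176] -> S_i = 4 + 43*i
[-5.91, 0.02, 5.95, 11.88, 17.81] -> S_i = -5.91 + 5.93*i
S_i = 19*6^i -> [19, 114, 684, 4104, 24624]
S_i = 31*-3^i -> [31, -93, 279, -837, 2511]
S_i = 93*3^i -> [93, 279, 837, 2511, 7533]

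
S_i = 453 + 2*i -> [453, 455, 457, 459, 461]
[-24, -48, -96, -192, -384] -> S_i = -24*2^i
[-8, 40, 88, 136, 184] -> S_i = -8 + 48*i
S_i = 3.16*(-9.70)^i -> [3.16, -30.65, 297.32, -2884.05, 27975.25]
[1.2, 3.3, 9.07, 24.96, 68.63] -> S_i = 1.20*2.75^i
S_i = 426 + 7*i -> [426, 433, 440, 447, 454]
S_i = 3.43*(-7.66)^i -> [3.43, -26.27, 201.26, -1541.63, 11808.89]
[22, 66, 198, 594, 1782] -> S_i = 22*3^i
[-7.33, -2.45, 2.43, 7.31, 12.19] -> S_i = -7.33 + 4.88*i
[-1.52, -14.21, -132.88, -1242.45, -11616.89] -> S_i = -1.52*9.35^i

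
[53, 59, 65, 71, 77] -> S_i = 53 + 6*i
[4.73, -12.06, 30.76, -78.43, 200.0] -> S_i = 4.73*(-2.55)^i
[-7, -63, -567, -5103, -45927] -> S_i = -7*9^i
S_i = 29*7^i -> [29, 203, 1421, 9947, 69629]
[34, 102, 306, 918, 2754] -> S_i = 34*3^i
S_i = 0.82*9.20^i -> [0.82, 7.54, 69.4, 638.52, 5874.42]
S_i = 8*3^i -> [8, 24, 72, 216, 648]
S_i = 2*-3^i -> [2, -6, 18, -54, 162]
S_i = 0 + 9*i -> [0, 9, 18, 27, 36]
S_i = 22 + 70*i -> [22, 92, 162, 232, 302]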